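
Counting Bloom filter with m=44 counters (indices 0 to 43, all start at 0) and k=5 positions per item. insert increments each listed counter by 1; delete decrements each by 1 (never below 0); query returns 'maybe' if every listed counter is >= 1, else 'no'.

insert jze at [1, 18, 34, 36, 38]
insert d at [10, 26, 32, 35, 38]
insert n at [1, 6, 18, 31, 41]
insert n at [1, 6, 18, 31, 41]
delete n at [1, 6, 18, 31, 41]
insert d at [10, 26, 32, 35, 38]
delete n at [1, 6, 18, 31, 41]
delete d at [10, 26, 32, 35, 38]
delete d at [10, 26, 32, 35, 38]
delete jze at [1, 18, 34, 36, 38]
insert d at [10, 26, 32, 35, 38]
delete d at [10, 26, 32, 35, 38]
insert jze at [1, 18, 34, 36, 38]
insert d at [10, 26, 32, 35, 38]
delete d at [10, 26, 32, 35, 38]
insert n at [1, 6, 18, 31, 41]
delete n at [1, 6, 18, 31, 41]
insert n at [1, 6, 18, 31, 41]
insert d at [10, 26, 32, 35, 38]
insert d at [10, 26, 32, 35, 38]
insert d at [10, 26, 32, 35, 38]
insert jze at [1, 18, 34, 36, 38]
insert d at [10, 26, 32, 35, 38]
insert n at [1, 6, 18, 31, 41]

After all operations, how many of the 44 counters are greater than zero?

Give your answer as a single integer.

Step 1: insert jze at [1, 18, 34, 36, 38] -> counters=[0,1,0,0,0,0,0,0,0,0,0,0,0,0,0,0,0,0,1,0,0,0,0,0,0,0,0,0,0,0,0,0,0,0,1,0,1,0,1,0,0,0,0,0]
Step 2: insert d at [10, 26, 32, 35, 38] -> counters=[0,1,0,0,0,0,0,0,0,0,1,0,0,0,0,0,0,0,1,0,0,0,0,0,0,0,1,0,0,0,0,0,1,0,1,1,1,0,2,0,0,0,0,0]
Step 3: insert n at [1, 6, 18, 31, 41] -> counters=[0,2,0,0,0,0,1,0,0,0,1,0,0,0,0,0,0,0,2,0,0,0,0,0,0,0,1,0,0,0,0,1,1,0,1,1,1,0,2,0,0,1,0,0]
Step 4: insert n at [1, 6, 18, 31, 41] -> counters=[0,3,0,0,0,0,2,0,0,0,1,0,0,0,0,0,0,0,3,0,0,0,0,0,0,0,1,0,0,0,0,2,1,0,1,1,1,0,2,0,0,2,0,0]
Step 5: delete n at [1, 6, 18, 31, 41] -> counters=[0,2,0,0,0,0,1,0,0,0,1,0,0,0,0,0,0,0,2,0,0,0,0,0,0,0,1,0,0,0,0,1,1,0,1,1,1,0,2,0,0,1,0,0]
Step 6: insert d at [10, 26, 32, 35, 38] -> counters=[0,2,0,0,0,0,1,0,0,0,2,0,0,0,0,0,0,0,2,0,0,0,0,0,0,0,2,0,0,0,0,1,2,0,1,2,1,0,3,0,0,1,0,0]
Step 7: delete n at [1, 6, 18, 31, 41] -> counters=[0,1,0,0,0,0,0,0,0,0,2,0,0,0,0,0,0,0,1,0,0,0,0,0,0,0,2,0,0,0,0,0,2,0,1,2,1,0,3,0,0,0,0,0]
Step 8: delete d at [10, 26, 32, 35, 38] -> counters=[0,1,0,0,0,0,0,0,0,0,1,0,0,0,0,0,0,0,1,0,0,0,0,0,0,0,1,0,0,0,0,0,1,0,1,1,1,0,2,0,0,0,0,0]
Step 9: delete d at [10, 26, 32, 35, 38] -> counters=[0,1,0,0,0,0,0,0,0,0,0,0,0,0,0,0,0,0,1,0,0,0,0,0,0,0,0,0,0,0,0,0,0,0,1,0,1,0,1,0,0,0,0,0]
Step 10: delete jze at [1, 18, 34, 36, 38] -> counters=[0,0,0,0,0,0,0,0,0,0,0,0,0,0,0,0,0,0,0,0,0,0,0,0,0,0,0,0,0,0,0,0,0,0,0,0,0,0,0,0,0,0,0,0]
Step 11: insert d at [10, 26, 32, 35, 38] -> counters=[0,0,0,0,0,0,0,0,0,0,1,0,0,0,0,0,0,0,0,0,0,0,0,0,0,0,1,0,0,0,0,0,1,0,0,1,0,0,1,0,0,0,0,0]
Step 12: delete d at [10, 26, 32, 35, 38] -> counters=[0,0,0,0,0,0,0,0,0,0,0,0,0,0,0,0,0,0,0,0,0,0,0,0,0,0,0,0,0,0,0,0,0,0,0,0,0,0,0,0,0,0,0,0]
Step 13: insert jze at [1, 18, 34, 36, 38] -> counters=[0,1,0,0,0,0,0,0,0,0,0,0,0,0,0,0,0,0,1,0,0,0,0,0,0,0,0,0,0,0,0,0,0,0,1,0,1,0,1,0,0,0,0,0]
Step 14: insert d at [10, 26, 32, 35, 38] -> counters=[0,1,0,0,0,0,0,0,0,0,1,0,0,0,0,0,0,0,1,0,0,0,0,0,0,0,1,0,0,0,0,0,1,0,1,1,1,0,2,0,0,0,0,0]
Step 15: delete d at [10, 26, 32, 35, 38] -> counters=[0,1,0,0,0,0,0,0,0,0,0,0,0,0,0,0,0,0,1,0,0,0,0,0,0,0,0,0,0,0,0,0,0,0,1,0,1,0,1,0,0,0,0,0]
Step 16: insert n at [1, 6, 18, 31, 41] -> counters=[0,2,0,0,0,0,1,0,0,0,0,0,0,0,0,0,0,0,2,0,0,0,0,0,0,0,0,0,0,0,0,1,0,0,1,0,1,0,1,0,0,1,0,0]
Step 17: delete n at [1, 6, 18, 31, 41] -> counters=[0,1,0,0,0,0,0,0,0,0,0,0,0,0,0,0,0,0,1,0,0,0,0,0,0,0,0,0,0,0,0,0,0,0,1,0,1,0,1,0,0,0,0,0]
Step 18: insert n at [1, 6, 18, 31, 41] -> counters=[0,2,0,0,0,0,1,0,0,0,0,0,0,0,0,0,0,0,2,0,0,0,0,0,0,0,0,0,0,0,0,1,0,0,1,0,1,0,1,0,0,1,0,0]
Step 19: insert d at [10, 26, 32, 35, 38] -> counters=[0,2,0,0,0,0,1,0,0,0,1,0,0,0,0,0,0,0,2,0,0,0,0,0,0,0,1,0,0,0,0,1,1,0,1,1,1,0,2,0,0,1,0,0]
Step 20: insert d at [10, 26, 32, 35, 38] -> counters=[0,2,0,0,0,0,1,0,0,0,2,0,0,0,0,0,0,0,2,0,0,0,0,0,0,0,2,0,0,0,0,1,2,0,1,2,1,0,3,0,0,1,0,0]
Step 21: insert d at [10, 26, 32, 35, 38] -> counters=[0,2,0,0,0,0,1,0,0,0,3,0,0,0,0,0,0,0,2,0,0,0,0,0,0,0,3,0,0,0,0,1,3,0,1,3,1,0,4,0,0,1,0,0]
Step 22: insert jze at [1, 18, 34, 36, 38] -> counters=[0,3,0,0,0,0,1,0,0,0,3,0,0,0,0,0,0,0,3,0,0,0,0,0,0,0,3,0,0,0,0,1,3,0,2,3,2,0,5,0,0,1,0,0]
Step 23: insert d at [10, 26, 32, 35, 38] -> counters=[0,3,0,0,0,0,1,0,0,0,4,0,0,0,0,0,0,0,3,0,0,0,0,0,0,0,4,0,0,0,0,1,4,0,2,4,2,0,6,0,0,1,0,0]
Step 24: insert n at [1, 6, 18, 31, 41] -> counters=[0,4,0,0,0,0,2,0,0,0,4,0,0,0,0,0,0,0,4,0,0,0,0,0,0,0,4,0,0,0,0,2,4,0,2,4,2,0,6,0,0,2,0,0]
Final counters=[0,4,0,0,0,0,2,0,0,0,4,0,0,0,0,0,0,0,4,0,0,0,0,0,0,0,4,0,0,0,0,2,4,0,2,4,2,0,6,0,0,2,0,0] -> 12 nonzero

Answer: 12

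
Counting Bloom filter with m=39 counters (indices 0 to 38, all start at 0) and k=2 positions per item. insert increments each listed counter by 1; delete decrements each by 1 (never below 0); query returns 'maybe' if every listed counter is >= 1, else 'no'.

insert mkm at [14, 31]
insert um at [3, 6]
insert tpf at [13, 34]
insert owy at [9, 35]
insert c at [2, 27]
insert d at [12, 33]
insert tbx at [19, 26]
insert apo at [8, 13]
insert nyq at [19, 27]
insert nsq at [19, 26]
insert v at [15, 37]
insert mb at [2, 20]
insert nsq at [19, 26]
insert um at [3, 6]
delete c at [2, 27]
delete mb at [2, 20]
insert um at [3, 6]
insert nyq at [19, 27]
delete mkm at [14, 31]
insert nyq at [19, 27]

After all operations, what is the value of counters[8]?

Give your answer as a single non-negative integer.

Answer: 1

Derivation:
Step 1: insert mkm at [14, 31] -> counters=[0,0,0,0,0,0,0,0,0,0,0,0,0,0,1,0,0,0,0,0,0,0,0,0,0,0,0,0,0,0,0,1,0,0,0,0,0,0,0]
Step 2: insert um at [3, 6] -> counters=[0,0,0,1,0,0,1,0,0,0,0,0,0,0,1,0,0,0,0,0,0,0,0,0,0,0,0,0,0,0,0,1,0,0,0,0,0,0,0]
Step 3: insert tpf at [13, 34] -> counters=[0,0,0,1,0,0,1,0,0,0,0,0,0,1,1,0,0,0,0,0,0,0,0,0,0,0,0,0,0,0,0,1,0,0,1,0,0,0,0]
Step 4: insert owy at [9, 35] -> counters=[0,0,0,1,0,0,1,0,0,1,0,0,0,1,1,0,0,0,0,0,0,0,0,0,0,0,0,0,0,0,0,1,0,0,1,1,0,0,0]
Step 5: insert c at [2, 27] -> counters=[0,0,1,1,0,0,1,0,0,1,0,0,0,1,1,0,0,0,0,0,0,0,0,0,0,0,0,1,0,0,0,1,0,0,1,1,0,0,0]
Step 6: insert d at [12, 33] -> counters=[0,0,1,1,0,0,1,0,0,1,0,0,1,1,1,0,0,0,0,0,0,0,0,0,0,0,0,1,0,0,0,1,0,1,1,1,0,0,0]
Step 7: insert tbx at [19, 26] -> counters=[0,0,1,1,0,0,1,0,0,1,0,0,1,1,1,0,0,0,0,1,0,0,0,0,0,0,1,1,0,0,0,1,0,1,1,1,0,0,0]
Step 8: insert apo at [8, 13] -> counters=[0,0,1,1,0,0,1,0,1,1,0,0,1,2,1,0,0,0,0,1,0,0,0,0,0,0,1,1,0,0,0,1,0,1,1,1,0,0,0]
Step 9: insert nyq at [19, 27] -> counters=[0,0,1,1,0,0,1,0,1,1,0,0,1,2,1,0,0,0,0,2,0,0,0,0,0,0,1,2,0,0,0,1,0,1,1,1,0,0,0]
Step 10: insert nsq at [19, 26] -> counters=[0,0,1,1,0,0,1,0,1,1,0,0,1,2,1,0,0,0,0,3,0,0,0,0,0,0,2,2,0,0,0,1,0,1,1,1,0,0,0]
Step 11: insert v at [15, 37] -> counters=[0,0,1,1,0,0,1,0,1,1,0,0,1,2,1,1,0,0,0,3,0,0,0,0,0,0,2,2,0,0,0,1,0,1,1,1,0,1,0]
Step 12: insert mb at [2, 20] -> counters=[0,0,2,1,0,0,1,0,1,1,0,0,1,2,1,1,0,0,0,3,1,0,0,0,0,0,2,2,0,0,0,1,0,1,1,1,0,1,0]
Step 13: insert nsq at [19, 26] -> counters=[0,0,2,1,0,0,1,0,1,1,0,0,1,2,1,1,0,0,0,4,1,0,0,0,0,0,3,2,0,0,0,1,0,1,1,1,0,1,0]
Step 14: insert um at [3, 6] -> counters=[0,0,2,2,0,0,2,0,1,1,0,0,1,2,1,1,0,0,0,4,1,0,0,0,0,0,3,2,0,0,0,1,0,1,1,1,0,1,0]
Step 15: delete c at [2, 27] -> counters=[0,0,1,2,0,0,2,0,1,1,0,0,1,2,1,1,0,0,0,4,1,0,0,0,0,0,3,1,0,0,0,1,0,1,1,1,0,1,0]
Step 16: delete mb at [2, 20] -> counters=[0,0,0,2,0,0,2,0,1,1,0,0,1,2,1,1,0,0,0,4,0,0,0,0,0,0,3,1,0,0,0,1,0,1,1,1,0,1,0]
Step 17: insert um at [3, 6] -> counters=[0,0,0,3,0,0,3,0,1,1,0,0,1,2,1,1,0,0,0,4,0,0,0,0,0,0,3,1,0,0,0,1,0,1,1,1,0,1,0]
Step 18: insert nyq at [19, 27] -> counters=[0,0,0,3,0,0,3,0,1,1,0,0,1,2,1,1,0,0,0,5,0,0,0,0,0,0,3,2,0,0,0,1,0,1,1,1,0,1,0]
Step 19: delete mkm at [14, 31] -> counters=[0,0,0,3,0,0,3,0,1,1,0,0,1,2,0,1,0,0,0,5,0,0,0,0,0,0,3,2,0,0,0,0,0,1,1,1,0,1,0]
Step 20: insert nyq at [19, 27] -> counters=[0,0,0,3,0,0,3,0,1,1,0,0,1,2,0,1,0,0,0,6,0,0,0,0,0,0,3,3,0,0,0,0,0,1,1,1,0,1,0]
Final counters=[0,0,0,3,0,0,3,0,1,1,0,0,1,2,0,1,0,0,0,6,0,0,0,0,0,0,3,3,0,0,0,0,0,1,1,1,0,1,0] -> counters[8]=1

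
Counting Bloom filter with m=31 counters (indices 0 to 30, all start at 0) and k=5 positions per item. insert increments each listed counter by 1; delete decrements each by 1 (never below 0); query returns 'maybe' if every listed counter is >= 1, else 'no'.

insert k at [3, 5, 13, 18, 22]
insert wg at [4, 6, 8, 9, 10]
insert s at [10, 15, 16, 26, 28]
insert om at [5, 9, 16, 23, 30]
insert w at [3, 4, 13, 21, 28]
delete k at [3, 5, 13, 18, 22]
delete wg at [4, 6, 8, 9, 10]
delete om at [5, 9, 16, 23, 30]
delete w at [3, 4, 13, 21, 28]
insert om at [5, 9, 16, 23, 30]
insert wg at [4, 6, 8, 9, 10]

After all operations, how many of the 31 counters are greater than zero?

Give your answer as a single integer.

Step 1: insert k at [3, 5, 13, 18, 22] -> counters=[0,0,0,1,0,1,0,0,0,0,0,0,0,1,0,0,0,0,1,0,0,0,1,0,0,0,0,0,0,0,0]
Step 2: insert wg at [4, 6, 8, 9, 10] -> counters=[0,0,0,1,1,1,1,0,1,1,1,0,0,1,0,0,0,0,1,0,0,0,1,0,0,0,0,0,0,0,0]
Step 3: insert s at [10, 15, 16, 26, 28] -> counters=[0,0,0,1,1,1,1,0,1,1,2,0,0,1,0,1,1,0,1,0,0,0,1,0,0,0,1,0,1,0,0]
Step 4: insert om at [5, 9, 16, 23, 30] -> counters=[0,0,0,1,1,2,1,0,1,2,2,0,0,1,0,1,2,0,1,0,0,0,1,1,0,0,1,0,1,0,1]
Step 5: insert w at [3, 4, 13, 21, 28] -> counters=[0,0,0,2,2,2,1,0,1,2,2,0,0,2,0,1,2,0,1,0,0,1,1,1,0,0,1,0,2,0,1]
Step 6: delete k at [3, 5, 13, 18, 22] -> counters=[0,0,0,1,2,1,1,0,1,2,2,0,0,1,0,1,2,0,0,0,0,1,0,1,0,0,1,0,2,0,1]
Step 7: delete wg at [4, 6, 8, 9, 10] -> counters=[0,0,0,1,1,1,0,0,0,1,1,0,0,1,0,1,2,0,0,0,0,1,0,1,0,0,1,0,2,0,1]
Step 8: delete om at [5, 9, 16, 23, 30] -> counters=[0,0,0,1,1,0,0,0,0,0,1,0,0,1,0,1,1,0,0,0,0,1,0,0,0,0,1,0,2,0,0]
Step 9: delete w at [3, 4, 13, 21, 28] -> counters=[0,0,0,0,0,0,0,0,0,0,1,0,0,0,0,1,1,0,0,0,0,0,0,0,0,0,1,0,1,0,0]
Step 10: insert om at [5, 9, 16, 23, 30] -> counters=[0,0,0,0,0,1,0,0,0,1,1,0,0,0,0,1,2,0,0,0,0,0,0,1,0,0,1,0,1,0,1]
Step 11: insert wg at [4, 6, 8, 9, 10] -> counters=[0,0,0,0,1,1,1,0,1,2,2,0,0,0,0,1,2,0,0,0,0,0,0,1,0,0,1,0,1,0,1]
Final counters=[0,0,0,0,1,1,1,0,1,2,2,0,0,0,0,1,2,0,0,0,0,0,0,1,0,0,1,0,1,0,1] -> 12 nonzero

Answer: 12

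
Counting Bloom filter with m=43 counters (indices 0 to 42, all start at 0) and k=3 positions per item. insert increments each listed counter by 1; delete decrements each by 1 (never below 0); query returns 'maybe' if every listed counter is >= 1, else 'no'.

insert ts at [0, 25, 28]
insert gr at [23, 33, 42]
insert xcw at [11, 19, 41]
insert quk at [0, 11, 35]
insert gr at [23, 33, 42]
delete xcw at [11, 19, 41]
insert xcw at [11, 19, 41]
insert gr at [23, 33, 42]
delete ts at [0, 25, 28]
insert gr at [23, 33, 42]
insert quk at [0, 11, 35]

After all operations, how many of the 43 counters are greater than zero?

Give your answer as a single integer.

Step 1: insert ts at [0, 25, 28] -> counters=[1,0,0,0,0,0,0,0,0,0,0,0,0,0,0,0,0,0,0,0,0,0,0,0,0,1,0,0,1,0,0,0,0,0,0,0,0,0,0,0,0,0,0]
Step 2: insert gr at [23, 33, 42] -> counters=[1,0,0,0,0,0,0,0,0,0,0,0,0,0,0,0,0,0,0,0,0,0,0,1,0,1,0,0,1,0,0,0,0,1,0,0,0,0,0,0,0,0,1]
Step 3: insert xcw at [11, 19, 41] -> counters=[1,0,0,0,0,0,0,0,0,0,0,1,0,0,0,0,0,0,0,1,0,0,0,1,0,1,0,0,1,0,0,0,0,1,0,0,0,0,0,0,0,1,1]
Step 4: insert quk at [0, 11, 35] -> counters=[2,0,0,0,0,0,0,0,0,0,0,2,0,0,0,0,0,0,0,1,0,0,0,1,0,1,0,0,1,0,0,0,0,1,0,1,0,0,0,0,0,1,1]
Step 5: insert gr at [23, 33, 42] -> counters=[2,0,0,0,0,0,0,0,0,0,0,2,0,0,0,0,0,0,0,1,0,0,0,2,0,1,0,0,1,0,0,0,0,2,0,1,0,0,0,0,0,1,2]
Step 6: delete xcw at [11, 19, 41] -> counters=[2,0,0,0,0,0,0,0,0,0,0,1,0,0,0,0,0,0,0,0,0,0,0,2,0,1,0,0,1,0,0,0,0,2,0,1,0,0,0,0,0,0,2]
Step 7: insert xcw at [11, 19, 41] -> counters=[2,0,0,0,0,0,0,0,0,0,0,2,0,0,0,0,0,0,0,1,0,0,0,2,0,1,0,0,1,0,0,0,0,2,0,1,0,0,0,0,0,1,2]
Step 8: insert gr at [23, 33, 42] -> counters=[2,0,0,0,0,0,0,0,0,0,0,2,0,0,0,0,0,0,0,1,0,0,0,3,0,1,0,0,1,0,0,0,0,3,0,1,0,0,0,0,0,1,3]
Step 9: delete ts at [0, 25, 28] -> counters=[1,0,0,0,0,0,0,0,0,0,0,2,0,0,0,0,0,0,0,1,0,0,0,3,0,0,0,0,0,0,0,0,0,3,0,1,0,0,0,0,0,1,3]
Step 10: insert gr at [23, 33, 42] -> counters=[1,0,0,0,0,0,0,0,0,0,0,2,0,0,0,0,0,0,0,1,0,0,0,4,0,0,0,0,0,0,0,0,0,4,0,1,0,0,0,0,0,1,4]
Step 11: insert quk at [0, 11, 35] -> counters=[2,0,0,0,0,0,0,0,0,0,0,3,0,0,0,0,0,0,0,1,0,0,0,4,0,0,0,0,0,0,0,0,0,4,0,2,0,0,0,0,0,1,4]
Final counters=[2,0,0,0,0,0,0,0,0,0,0,3,0,0,0,0,0,0,0,1,0,0,0,4,0,0,0,0,0,0,0,0,0,4,0,2,0,0,0,0,0,1,4] -> 8 nonzero

Answer: 8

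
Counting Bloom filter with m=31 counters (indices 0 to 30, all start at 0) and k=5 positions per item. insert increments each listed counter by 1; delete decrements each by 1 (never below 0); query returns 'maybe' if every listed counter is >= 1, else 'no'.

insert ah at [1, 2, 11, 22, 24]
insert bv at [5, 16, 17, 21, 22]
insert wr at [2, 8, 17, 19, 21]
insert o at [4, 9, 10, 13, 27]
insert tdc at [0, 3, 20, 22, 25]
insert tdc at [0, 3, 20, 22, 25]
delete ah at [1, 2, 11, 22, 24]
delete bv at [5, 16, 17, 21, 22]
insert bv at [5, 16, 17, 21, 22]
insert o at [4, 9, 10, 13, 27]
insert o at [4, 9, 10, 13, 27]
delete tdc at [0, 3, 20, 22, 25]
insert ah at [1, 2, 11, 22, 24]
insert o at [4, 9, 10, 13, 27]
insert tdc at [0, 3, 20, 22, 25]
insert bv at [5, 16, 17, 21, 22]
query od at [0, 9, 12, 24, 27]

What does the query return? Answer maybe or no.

Answer: no

Derivation:
Step 1: insert ah at [1, 2, 11, 22, 24] -> counters=[0,1,1,0,0,0,0,0,0,0,0,1,0,0,0,0,0,0,0,0,0,0,1,0,1,0,0,0,0,0,0]
Step 2: insert bv at [5, 16, 17, 21, 22] -> counters=[0,1,1,0,0,1,0,0,0,0,0,1,0,0,0,0,1,1,0,0,0,1,2,0,1,0,0,0,0,0,0]
Step 3: insert wr at [2, 8, 17, 19, 21] -> counters=[0,1,2,0,0,1,0,0,1,0,0,1,0,0,0,0,1,2,0,1,0,2,2,0,1,0,0,0,0,0,0]
Step 4: insert o at [4, 9, 10, 13, 27] -> counters=[0,1,2,0,1,1,0,0,1,1,1,1,0,1,0,0,1,2,0,1,0,2,2,0,1,0,0,1,0,0,0]
Step 5: insert tdc at [0, 3, 20, 22, 25] -> counters=[1,1,2,1,1,1,0,0,1,1,1,1,0,1,0,0,1,2,0,1,1,2,3,0,1,1,0,1,0,0,0]
Step 6: insert tdc at [0, 3, 20, 22, 25] -> counters=[2,1,2,2,1,1,0,0,1,1,1,1,0,1,0,0,1,2,0,1,2,2,4,0,1,2,0,1,0,0,0]
Step 7: delete ah at [1, 2, 11, 22, 24] -> counters=[2,0,1,2,1,1,0,0,1,1,1,0,0,1,0,0,1,2,0,1,2,2,3,0,0,2,0,1,0,0,0]
Step 8: delete bv at [5, 16, 17, 21, 22] -> counters=[2,0,1,2,1,0,0,0,1,1,1,0,0,1,0,0,0,1,0,1,2,1,2,0,0,2,0,1,0,0,0]
Step 9: insert bv at [5, 16, 17, 21, 22] -> counters=[2,0,1,2,1,1,0,0,1,1,1,0,0,1,0,0,1,2,0,1,2,2,3,0,0,2,0,1,0,0,0]
Step 10: insert o at [4, 9, 10, 13, 27] -> counters=[2,0,1,2,2,1,0,0,1,2,2,0,0,2,0,0,1,2,0,1,2,2,3,0,0,2,0,2,0,0,0]
Step 11: insert o at [4, 9, 10, 13, 27] -> counters=[2,0,1,2,3,1,0,0,1,3,3,0,0,3,0,0,1,2,0,1,2,2,3,0,0,2,0,3,0,0,0]
Step 12: delete tdc at [0, 3, 20, 22, 25] -> counters=[1,0,1,1,3,1,0,0,1,3,3,0,0,3,0,0,1,2,0,1,1,2,2,0,0,1,0,3,0,0,0]
Step 13: insert ah at [1, 2, 11, 22, 24] -> counters=[1,1,2,1,3,1,0,0,1,3,3,1,0,3,0,0,1,2,0,1,1,2,3,0,1,1,0,3,0,0,0]
Step 14: insert o at [4, 9, 10, 13, 27] -> counters=[1,1,2,1,4,1,0,0,1,4,4,1,0,4,0,0,1,2,0,1,1,2,3,0,1,1,0,4,0,0,0]
Step 15: insert tdc at [0, 3, 20, 22, 25] -> counters=[2,1,2,2,4,1,0,0,1,4,4,1,0,4,0,0,1,2,0,1,2,2,4,0,1,2,0,4,0,0,0]
Step 16: insert bv at [5, 16, 17, 21, 22] -> counters=[2,1,2,2,4,2,0,0,1,4,4,1,0,4,0,0,2,3,0,1,2,3,5,0,1,2,0,4,0,0,0]
Query od: check counters[0]=2 counters[9]=4 counters[12]=0 counters[24]=1 counters[27]=4 -> no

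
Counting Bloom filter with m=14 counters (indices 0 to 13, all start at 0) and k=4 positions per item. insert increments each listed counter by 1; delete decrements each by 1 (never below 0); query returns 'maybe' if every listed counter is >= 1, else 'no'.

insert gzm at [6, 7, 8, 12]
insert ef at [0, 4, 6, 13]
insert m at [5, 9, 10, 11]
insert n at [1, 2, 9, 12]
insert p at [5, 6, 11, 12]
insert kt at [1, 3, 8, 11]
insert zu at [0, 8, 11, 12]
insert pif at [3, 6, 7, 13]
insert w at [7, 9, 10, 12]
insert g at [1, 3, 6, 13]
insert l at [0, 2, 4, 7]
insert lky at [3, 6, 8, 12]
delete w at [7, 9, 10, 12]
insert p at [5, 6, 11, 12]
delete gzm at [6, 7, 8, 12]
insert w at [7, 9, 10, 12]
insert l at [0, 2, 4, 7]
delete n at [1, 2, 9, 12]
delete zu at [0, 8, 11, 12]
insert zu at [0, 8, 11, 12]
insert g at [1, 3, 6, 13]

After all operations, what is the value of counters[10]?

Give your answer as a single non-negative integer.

Step 1: insert gzm at [6, 7, 8, 12] -> counters=[0,0,0,0,0,0,1,1,1,0,0,0,1,0]
Step 2: insert ef at [0, 4, 6, 13] -> counters=[1,0,0,0,1,0,2,1,1,0,0,0,1,1]
Step 3: insert m at [5, 9, 10, 11] -> counters=[1,0,0,0,1,1,2,1,1,1,1,1,1,1]
Step 4: insert n at [1, 2, 9, 12] -> counters=[1,1,1,0,1,1,2,1,1,2,1,1,2,1]
Step 5: insert p at [5, 6, 11, 12] -> counters=[1,1,1,0,1,2,3,1,1,2,1,2,3,1]
Step 6: insert kt at [1, 3, 8, 11] -> counters=[1,2,1,1,1,2,3,1,2,2,1,3,3,1]
Step 7: insert zu at [0, 8, 11, 12] -> counters=[2,2,1,1,1,2,3,1,3,2,1,4,4,1]
Step 8: insert pif at [3, 6, 7, 13] -> counters=[2,2,1,2,1,2,4,2,3,2,1,4,4,2]
Step 9: insert w at [7, 9, 10, 12] -> counters=[2,2,1,2,1,2,4,3,3,3,2,4,5,2]
Step 10: insert g at [1, 3, 6, 13] -> counters=[2,3,1,3,1,2,5,3,3,3,2,4,5,3]
Step 11: insert l at [0, 2, 4, 7] -> counters=[3,3,2,3,2,2,5,4,3,3,2,4,5,3]
Step 12: insert lky at [3, 6, 8, 12] -> counters=[3,3,2,4,2,2,6,4,4,3,2,4,6,3]
Step 13: delete w at [7, 9, 10, 12] -> counters=[3,3,2,4,2,2,6,3,4,2,1,4,5,3]
Step 14: insert p at [5, 6, 11, 12] -> counters=[3,3,2,4,2,3,7,3,4,2,1,5,6,3]
Step 15: delete gzm at [6, 7, 8, 12] -> counters=[3,3,2,4,2,3,6,2,3,2,1,5,5,3]
Step 16: insert w at [7, 9, 10, 12] -> counters=[3,3,2,4,2,3,6,3,3,3,2,5,6,3]
Step 17: insert l at [0, 2, 4, 7] -> counters=[4,3,3,4,3,3,6,4,3,3,2,5,6,3]
Step 18: delete n at [1, 2, 9, 12] -> counters=[4,2,2,4,3,3,6,4,3,2,2,5,5,3]
Step 19: delete zu at [0, 8, 11, 12] -> counters=[3,2,2,4,3,3,6,4,2,2,2,4,4,3]
Step 20: insert zu at [0, 8, 11, 12] -> counters=[4,2,2,4,3,3,6,4,3,2,2,5,5,3]
Step 21: insert g at [1, 3, 6, 13] -> counters=[4,3,2,5,3,3,7,4,3,2,2,5,5,4]
Final counters=[4,3,2,5,3,3,7,4,3,2,2,5,5,4] -> counters[10]=2

Answer: 2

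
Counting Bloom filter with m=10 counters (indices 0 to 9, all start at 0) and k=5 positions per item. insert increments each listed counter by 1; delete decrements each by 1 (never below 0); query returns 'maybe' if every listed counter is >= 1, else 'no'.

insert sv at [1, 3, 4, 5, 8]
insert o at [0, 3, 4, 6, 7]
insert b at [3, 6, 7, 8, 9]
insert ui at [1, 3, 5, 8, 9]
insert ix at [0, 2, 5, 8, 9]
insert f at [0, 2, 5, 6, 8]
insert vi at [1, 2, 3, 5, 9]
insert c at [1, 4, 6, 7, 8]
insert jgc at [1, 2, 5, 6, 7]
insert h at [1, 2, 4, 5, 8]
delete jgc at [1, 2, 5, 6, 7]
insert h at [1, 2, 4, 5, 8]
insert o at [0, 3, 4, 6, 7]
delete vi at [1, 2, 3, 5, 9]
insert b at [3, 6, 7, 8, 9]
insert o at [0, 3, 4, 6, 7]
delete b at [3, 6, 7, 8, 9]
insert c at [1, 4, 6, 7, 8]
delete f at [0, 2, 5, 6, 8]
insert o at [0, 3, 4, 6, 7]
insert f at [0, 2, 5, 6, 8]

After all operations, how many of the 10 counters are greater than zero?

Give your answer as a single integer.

Answer: 10

Derivation:
Step 1: insert sv at [1, 3, 4, 5, 8] -> counters=[0,1,0,1,1,1,0,0,1,0]
Step 2: insert o at [0, 3, 4, 6, 7] -> counters=[1,1,0,2,2,1,1,1,1,0]
Step 3: insert b at [3, 6, 7, 8, 9] -> counters=[1,1,0,3,2,1,2,2,2,1]
Step 4: insert ui at [1, 3, 5, 8, 9] -> counters=[1,2,0,4,2,2,2,2,3,2]
Step 5: insert ix at [0, 2, 5, 8, 9] -> counters=[2,2,1,4,2,3,2,2,4,3]
Step 6: insert f at [0, 2, 5, 6, 8] -> counters=[3,2,2,4,2,4,3,2,5,3]
Step 7: insert vi at [1, 2, 3, 5, 9] -> counters=[3,3,3,5,2,5,3,2,5,4]
Step 8: insert c at [1, 4, 6, 7, 8] -> counters=[3,4,3,5,3,5,4,3,6,4]
Step 9: insert jgc at [1, 2, 5, 6, 7] -> counters=[3,5,4,5,3,6,5,4,6,4]
Step 10: insert h at [1, 2, 4, 5, 8] -> counters=[3,6,5,5,4,7,5,4,7,4]
Step 11: delete jgc at [1, 2, 5, 6, 7] -> counters=[3,5,4,5,4,6,4,3,7,4]
Step 12: insert h at [1, 2, 4, 5, 8] -> counters=[3,6,5,5,5,7,4,3,8,4]
Step 13: insert o at [0, 3, 4, 6, 7] -> counters=[4,6,5,6,6,7,5,4,8,4]
Step 14: delete vi at [1, 2, 3, 5, 9] -> counters=[4,5,4,5,6,6,5,4,8,3]
Step 15: insert b at [3, 6, 7, 8, 9] -> counters=[4,5,4,6,6,6,6,5,9,4]
Step 16: insert o at [0, 3, 4, 6, 7] -> counters=[5,5,4,7,7,6,7,6,9,4]
Step 17: delete b at [3, 6, 7, 8, 9] -> counters=[5,5,4,6,7,6,6,5,8,3]
Step 18: insert c at [1, 4, 6, 7, 8] -> counters=[5,6,4,6,8,6,7,6,9,3]
Step 19: delete f at [0, 2, 5, 6, 8] -> counters=[4,6,3,6,8,5,6,6,8,3]
Step 20: insert o at [0, 3, 4, 6, 7] -> counters=[5,6,3,7,9,5,7,7,8,3]
Step 21: insert f at [0, 2, 5, 6, 8] -> counters=[6,6,4,7,9,6,8,7,9,3]
Final counters=[6,6,4,7,9,6,8,7,9,3] -> 10 nonzero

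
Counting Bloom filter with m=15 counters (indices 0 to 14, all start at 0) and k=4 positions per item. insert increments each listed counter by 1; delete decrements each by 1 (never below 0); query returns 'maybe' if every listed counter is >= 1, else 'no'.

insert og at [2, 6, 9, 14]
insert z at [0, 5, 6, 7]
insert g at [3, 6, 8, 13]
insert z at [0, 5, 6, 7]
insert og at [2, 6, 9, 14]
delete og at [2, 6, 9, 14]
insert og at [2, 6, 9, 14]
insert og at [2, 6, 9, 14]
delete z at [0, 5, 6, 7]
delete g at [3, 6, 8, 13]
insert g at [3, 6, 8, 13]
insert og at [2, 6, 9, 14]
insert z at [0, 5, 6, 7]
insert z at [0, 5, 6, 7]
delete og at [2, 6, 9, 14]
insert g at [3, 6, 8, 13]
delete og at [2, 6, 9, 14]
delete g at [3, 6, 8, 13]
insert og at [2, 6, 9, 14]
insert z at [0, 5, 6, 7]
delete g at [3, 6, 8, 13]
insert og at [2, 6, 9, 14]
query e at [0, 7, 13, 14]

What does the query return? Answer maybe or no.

Answer: no

Derivation:
Step 1: insert og at [2, 6, 9, 14] -> counters=[0,0,1,0,0,0,1,0,0,1,0,0,0,0,1]
Step 2: insert z at [0, 5, 6, 7] -> counters=[1,0,1,0,0,1,2,1,0,1,0,0,0,0,1]
Step 3: insert g at [3, 6, 8, 13] -> counters=[1,0,1,1,0,1,3,1,1,1,0,0,0,1,1]
Step 4: insert z at [0, 5, 6, 7] -> counters=[2,0,1,1,0,2,4,2,1,1,0,0,0,1,1]
Step 5: insert og at [2, 6, 9, 14] -> counters=[2,0,2,1,0,2,5,2,1,2,0,0,0,1,2]
Step 6: delete og at [2, 6, 9, 14] -> counters=[2,0,1,1,0,2,4,2,1,1,0,0,0,1,1]
Step 7: insert og at [2, 6, 9, 14] -> counters=[2,0,2,1,0,2,5,2,1,2,0,0,0,1,2]
Step 8: insert og at [2, 6, 9, 14] -> counters=[2,0,3,1,0,2,6,2,1,3,0,0,0,1,3]
Step 9: delete z at [0, 5, 6, 7] -> counters=[1,0,3,1,0,1,5,1,1,3,0,0,0,1,3]
Step 10: delete g at [3, 6, 8, 13] -> counters=[1,0,3,0,0,1,4,1,0,3,0,0,0,0,3]
Step 11: insert g at [3, 6, 8, 13] -> counters=[1,0,3,1,0,1,5,1,1,3,0,0,0,1,3]
Step 12: insert og at [2, 6, 9, 14] -> counters=[1,0,4,1,0,1,6,1,1,4,0,0,0,1,4]
Step 13: insert z at [0, 5, 6, 7] -> counters=[2,0,4,1,0,2,7,2,1,4,0,0,0,1,4]
Step 14: insert z at [0, 5, 6, 7] -> counters=[3,0,4,1,0,3,8,3,1,4,0,0,0,1,4]
Step 15: delete og at [2, 6, 9, 14] -> counters=[3,0,3,1,0,3,7,3,1,3,0,0,0,1,3]
Step 16: insert g at [3, 6, 8, 13] -> counters=[3,0,3,2,0,3,8,3,2,3,0,0,0,2,3]
Step 17: delete og at [2, 6, 9, 14] -> counters=[3,0,2,2,0,3,7,3,2,2,0,0,0,2,2]
Step 18: delete g at [3, 6, 8, 13] -> counters=[3,0,2,1,0,3,6,3,1,2,0,0,0,1,2]
Step 19: insert og at [2, 6, 9, 14] -> counters=[3,0,3,1,0,3,7,3,1,3,0,0,0,1,3]
Step 20: insert z at [0, 5, 6, 7] -> counters=[4,0,3,1,0,4,8,4,1,3,0,0,0,1,3]
Step 21: delete g at [3, 6, 8, 13] -> counters=[4,0,3,0,0,4,7,4,0,3,0,0,0,0,3]
Step 22: insert og at [2, 6, 9, 14] -> counters=[4,0,4,0,0,4,8,4,0,4,0,0,0,0,4]
Query e: check counters[0]=4 counters[7]=4 counters[13]=0 counters[14]=4 -> no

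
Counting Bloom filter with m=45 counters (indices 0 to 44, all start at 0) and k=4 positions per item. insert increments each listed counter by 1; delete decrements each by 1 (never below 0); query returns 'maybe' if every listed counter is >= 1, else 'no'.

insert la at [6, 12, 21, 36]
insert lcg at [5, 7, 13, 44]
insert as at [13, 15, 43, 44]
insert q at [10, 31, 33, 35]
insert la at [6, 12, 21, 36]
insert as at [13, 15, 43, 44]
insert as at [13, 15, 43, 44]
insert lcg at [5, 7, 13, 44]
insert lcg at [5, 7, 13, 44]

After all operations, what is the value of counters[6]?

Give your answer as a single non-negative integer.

Answer: 2

Derivation:
Step 1: insert la at [6, 12, 21, 36] -> counters=[0,0,0,0,0,0,1,0,0,0,0,0,1,0,0,0,0,0,0,0,0,1,0,0,0,0,0,0,0,0,0,0,0,0,0,0,1,0,0,0,0,0,0,0,0]
Step 2: insert lcg at [5, 7, 13, 44] -> counters=[0,0,0,0,0,1,1,1,0,0,0,0,1,1,0,0,0,0,0,0,0,1,0,0,0,0,0,0,0,0,0,0,0,0,0,0,1,0,0,0,0,0,0,0,1]
Step 3: insert as at [13, 15, 43, 44] -> counters=[0,0,0,0,0,1,1,1,0,0,0,0,1,2,0,1,0,0,0,0,0,1,0,0,0,0,0,0,0,0,0,0,0,0,0,0,1,0,0,0,0,0,0,1,2]
Step 4: insert q at [10, 31, 33, 35] -> counters=[0,0,0,0,0,1,1,1,0,0,1,0,1,2,0,1,0,0,0,0,0,1,0,0,0,0,0,0,0,0,0,1,0,1,0,1,1,0,0,0,0,0,0,1,2]
Step 5: insert la at [6, 12, 21, 36] -> counters=[0,0,0,0,0,1,2,1,0,0,1,0,2,2,0,1,0,0,0,0,0,2,0,0,0,0,0,0,0,0,0,1,0,1,0,1,2,0,0,0,0,0,0,1,2]
Step 6: insert as at [13, 15, 43, 44] -> counters=[0,0,0,0,0,1,2,1,0,0,1,0,2,3,0,2,0,0,0,0,0,2,0,0,0,0,0,0,0,0,0,1,0,1,0,1,2,0,0,0,0,0,0,2,3]
Step 7: insert as at [13, 15, 43, 44] -> counters=[0,0,0,0,0,1,2,1,0,0,1,0,2,4,0,3,0,0,0,0,0,2,0,0,0,0,0,0,0,0,0,1,0,1,0,1,2,0,0,0,0,0,0,3,4]
Step 8: insert lcg at [5, 7, 13, 44] -> counters=[0,0,0,0,0,2,2,2,0,0,1,0,2,5,0,3,0,0,0,0,0,2,0,0,0,0,0,0,0,0,0,1,0,1,0,1,2,0,0,0,0,0,0,3,5]
Step 9: insert lcg at [5, 7, 13, 44] -> counters=[0,0,0,0,0,3,2,3,0,0,1,0,2,6,0,3,0,0,0,0,0,2,0,0,0,0,0,0,0,0,0,1,0,1,0,1,2,0,0,0,0,0,0,3,6]
Final counters=[0,0,0,0,0,3,2,3,0,0,1,0,2,6,0,3,0,0,0,0,0,2,0,0,0,0,0,0,0,0,0,1,0,1,0,1,2,0,0,0,0,0,0,3,6] -> counters[6]=2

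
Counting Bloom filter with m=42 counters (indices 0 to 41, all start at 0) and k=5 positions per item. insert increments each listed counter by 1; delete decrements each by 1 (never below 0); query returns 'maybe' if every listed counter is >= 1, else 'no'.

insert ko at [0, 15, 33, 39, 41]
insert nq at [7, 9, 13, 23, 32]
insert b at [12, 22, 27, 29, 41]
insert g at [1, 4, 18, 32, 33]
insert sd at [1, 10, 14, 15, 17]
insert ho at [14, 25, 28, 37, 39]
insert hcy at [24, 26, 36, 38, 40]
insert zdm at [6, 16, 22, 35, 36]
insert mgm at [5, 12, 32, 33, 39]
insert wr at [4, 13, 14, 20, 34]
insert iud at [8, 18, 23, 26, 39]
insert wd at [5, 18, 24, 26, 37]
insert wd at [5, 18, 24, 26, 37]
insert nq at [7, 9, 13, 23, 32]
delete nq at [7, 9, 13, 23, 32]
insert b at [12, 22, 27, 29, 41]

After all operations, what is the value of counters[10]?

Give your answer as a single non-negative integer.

Step 1: insert ko at [0, 15, 33, 39, 41] -> counters=[1,0,0,0,0,0,0,0,0,0,0,0,0,0,0,1,0,0,0,0,0,0,0,0,0,0,0,0,0,0,0,0,0,1,0,0,0,0,0,1,0,1]
Step 2: insert nq at [7, 9, 13, 23, 32] -> counters=[1,0,0,0,0,0,0,1,0,1,0,0,0,1,0,1,0,0,0,0,0,0,0,1,0,0,0,0,0,0,0,0,1,1,0,0,0,0,0,1,0,1]
Step 3: insert b at [12, 22, 27, 29, 41] -> counters=[1,0,0,0,0,0,0,1,0,1,0,0,1,1,0,1,0,0,0,0,0,0,1,1,0,0,0,1,0,1,0,0,1,1,0,0,0,0,0,1,0,2]
Step 4: insert g at [1, 4, 18, 32, 33] -> counters=[1,1,0,0,1,0,0,1,0,1,0,0,1,1,0,1,0,0,1,0,0,0,1,1,0,0,0,1,0,1,0,0,2,2,0,0,0,0,0,1,0,2]
Step 5: insert sd at [1, 10, 14, 15, 17] -> counters=[1,2,0,0,1,0,0,1,0,1,1,0,1,1,1,2,0,1,1,0,0,0,1,1,0,0,0,1,0,1,0,0,2,2,0,0,0,0,0,1,0,2]
Step 6: insert ho at [14, 25, 28, 37, 39] -> counters=[1,2,0,0,1,0,0,1,0,1,1,0,1,1,2,2,0,1,1,0,0,0,1,1,0,1,0,1,1,1,0,0,2,2,0,0,0,1,0,2,0,2]
Step 7: insert hcy at [24, 26, 36, 38, 40] -> counters=[1,2,0,0,1,0,0,1,0,1,1,0,1,1,2,2,0,1,1,0,0,0,1,1,1,1,1,1,1,1,0,0,2,2,0,0,1,1,1,2,1,2]
Step 8: insert zdm at [6, 16, 22, 35, 36] -> counters=[1,2,0,0,1,0,1,1,0,1,1,0,1,1,2,2,1,1,1,0,0,0,2,1,1,1,1,1,1,1,0,0,2,2,0,1,2,1,1,2,1,2]
Step 9: insert mgm at [5, 12, 32, 33, 39] -> counters=[1,2,0,0,1,1,1,1,0,1,1,0,2,1,2,2,1,1,1,0,0,0,2,1,1,1,1,1,1,1,0,0,3,3,0,1,2,1,1,3,1,2]
Step 10: insert wr at [4, 13, 14, 20, 34] -> counters=[1,2,0,0,2,1,1,1,0,1,1,0,2,2,3,2,1,1,1,0,1,0,2,1,1,1,1,1,1,1,0,0,3,3,1,1,2,1,1,3,1,2]
Step 11: insert iud at [8, 18, 23, 26, 39] -> counters=[1,2,0,0,2,1,1,1,1,1,1,0,2,2,3,2,1,1,2,0,1,0,2,2,1,1,2,1,1,1,0,0,3,3,1,1,2,1,1,4,1,2]
Step 12: insert wd at [5, 18, 24, 26, 37] -> counters=[1,2,0,0,2,2,1,1,1,1,1,0,2,2,3,2,1,1,3,0,1,0,2,2,2,1,3,1,1,1,0,0,3,3,1,1,2,2,1,4,1,2]
Step 13: insert wd at [5, 18, 24, 26, 37] -> counters=[1,2,0,0,2,3,1,1,1,1,1,0,2,2,3,2,1,1,4,0,1,0,2,2,3,1,4,1,1,1,0,0,3,3,1,1,2,3,1,4,1,2]
Step 14: insert nq at [7, 9, 13, 23, 32] -> counters=[1,2,0,0,2,3,1,2,1,2,1,0,2,3,3,2,1,1,4,0,1,0,2,3,3,1,4,1,1,1,0,0,4,3,1,1,2,3,1,4,1,2]
Step 15: delete nq at [7, 9, 13, 23, 32] -> counters=[1,2,0,0,2,3,1,1,1,1,1,0,2,2,3,2,1,1,4,0,1,0,2,2,3,1,4,1,1,1,0,0,3,3,1,1,2,3,1,4,1,2]
Step 16: insert b at [12, 22, 27, 29, 41] -> counters=[1,2,0,0,2,3,1,1,1,1,1,0,3,2,3,2,1,1,4,0,1,0,3,2,3,1,4,2,1,2,0,0,3,3,1,1,2,3,1,4,1,3]
Final counters=[1,2,0,0,2,3,1,1,1,1,1,0,3,2,3,2,1,1,4,0,1,0,3,2,3,1,4,2,1,2,0,0,3,3,1,1,2,3,1,4,1,3] -> counters[10]=1

Answer: 1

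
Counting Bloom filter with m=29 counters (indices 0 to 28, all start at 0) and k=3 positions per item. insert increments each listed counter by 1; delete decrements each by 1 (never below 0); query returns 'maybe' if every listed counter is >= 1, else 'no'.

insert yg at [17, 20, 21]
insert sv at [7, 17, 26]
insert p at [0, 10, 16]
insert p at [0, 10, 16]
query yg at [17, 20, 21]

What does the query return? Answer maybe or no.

Answer: maybe

Derivation:
Step 1: insert yg at [17, 20, 21] -> counters=[0,0,0,0,0,0,0,0,0,0,0,0,0,0,0,0,0,1,0,0,1,1,0,0,0,0,0,0,0]
Step 2: insert sv at [7, 17, 26] -> counters=[0,0,0,0,0,0,0,1,0,0,0,0,0,0,0,0,0,2,0,0,1,1,0,0,0,0,1,0,0]
Step 3: insert p at [0, 10, 16] -> counters=[1,0,0,0,0,0,0,1,0,0,1,0,0,0,0,0,1,2,0,0,1,1,0,0,0,0,1,0,0]
Step 4: insert p at [0, 10, 16] -> counters=[2,0,0,0,0,0,0,1,0,0,2,0,0,0,0,0,2,2,0,0,1,1,0,0,0,0,1,0,0]
Query yg: check counters[17]=2 counters[20]=1 counters[21]=1 -> maybe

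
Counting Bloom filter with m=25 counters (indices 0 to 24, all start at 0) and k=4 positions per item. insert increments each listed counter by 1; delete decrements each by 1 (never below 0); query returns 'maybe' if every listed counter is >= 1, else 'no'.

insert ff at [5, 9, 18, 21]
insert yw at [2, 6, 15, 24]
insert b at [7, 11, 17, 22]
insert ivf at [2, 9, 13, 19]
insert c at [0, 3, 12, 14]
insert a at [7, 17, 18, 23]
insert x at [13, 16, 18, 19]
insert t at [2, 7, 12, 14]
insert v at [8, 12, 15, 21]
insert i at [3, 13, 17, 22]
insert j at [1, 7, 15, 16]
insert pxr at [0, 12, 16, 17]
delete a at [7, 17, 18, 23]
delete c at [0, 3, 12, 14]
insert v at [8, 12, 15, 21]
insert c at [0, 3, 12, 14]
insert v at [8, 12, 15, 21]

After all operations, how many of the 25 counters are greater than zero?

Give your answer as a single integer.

Answer: 21

Derivation:
Step 1: insert ff at [5, 9, 18, 21] -> counters=[0,0,0,0,0,1,0,0,0,1,0,0,0,0,0,0,0,0,1,0,0,1,0,0,0]
Step 2: insert yw at [2, 6, 15, 24] -> counters=[0,0,1,0,0,1,1,0,0,1,0,0,0,0,0,1,0,0,1,0,0,1,0,0,1]
Step 3: insert b at [7, 11, 17, 22] -> counters=[0,0,1,0,0,1,1,1,0,1,0,1,0,0,0,1,0,1,1,0,0,1,1,0,1]
Step 4: insert ivf at [2, 9, 13, 19] -> counters=[0,0,2,0,0,1,1,1,0,2,0,1,0,1,0,1,0,1,1,1,0,1,1,0,1]
Step 5: insert c at [0, 3, 12, 14] -> counters=[1,0,2,1,0,1,1,1,0,2,0,1,1,1,1,1,0,1,1,1,0,1,1,0,1]
Step 6: insert a at [7, 17, 18, 23] -> counters=[1,0,2,1,0,1,1,2,0,2,0,1,1,1,1,1,0,2,2,1,0,1,1,1,1]
Step 7: insert x at [13, 16, 18, 19] -> counters=[1,0,2,1,0,1,1,2,0,2,0,1,1,2,1,1,1,2,3,2,0,1,1,1,1]
Step 8: insert t at [2, 7, 12, 14] -> counters=[1,0,3,1,0,1,1,3,0,2,0,1,2,2,2,1,1,2,3,2,0,1,1,1,1]
Step 9: insert v at [8, 12, 15, 21] -> counters=[1,0,3,1,0,1,1,3,1,2,0,1,3,2,2,2,1,2,3,2,0,2,1,1,1]
Step 10: insert i at [3, 13, 17, 22] -> counters=[1,0,3,2,0,1,1,3,1,2,0,1,3,3,2,2,1,3,3,2,0,2,2,1,1]
Step 11: insert j at [1, 7, 15, 16] -> counters=[1,1,3,2,0,1,1,4,1,2,0,1,3,3,2,3,2,3,3,2,0,2,2,1,1]
Step 12: insert pxr at [0, 12, 16, 17] -> counters=[2,1,3,2,0,1,1,4,1,2,0,1,4,3,2,3,3,4,3,2,0,2,2,1,1]
Step 13: delete a at [7, 17, 18, 23] -> counters=[2,1,3,2,0,1,1,3,1,2,0,1,4,3,2,3,3,3,2,2,0,2,2,0,1]
Step 14: delete c at [0, 3, 12, 14] -> counters=[1,1,3,1,0,1,1,3,1,2,0,1,3,3,1,3,3,3,2,2,0,2,2,0,1]
Step 15: insert v at [8, 12, 15, 21] -> counters=[1,1,3,1,0,1,1,3,2,2,0,1,4,3,1,4,3,3,2,2,0,3,2,0,1]
Step 16: insert c at [0, 3, 12, 14] -> counters=[2,1,3,2,0,1,1,3,2,2,0,1,5,3,2,4,3,3,2,2,0,3,2,0,1]
Step 17: insert v at [8, 12, 15, 21] -> counters=[2,1,3,2,0,1,1,3,3,2,0,1,6,3,2,5,3,3,2,2,0,4,2,0,1]
Final counters=[2,1,3,2,0,1,1,3,3,2,0,1,6,3,2,5,3,3,2,2,0,4,2,0,1] -> 21 nonzero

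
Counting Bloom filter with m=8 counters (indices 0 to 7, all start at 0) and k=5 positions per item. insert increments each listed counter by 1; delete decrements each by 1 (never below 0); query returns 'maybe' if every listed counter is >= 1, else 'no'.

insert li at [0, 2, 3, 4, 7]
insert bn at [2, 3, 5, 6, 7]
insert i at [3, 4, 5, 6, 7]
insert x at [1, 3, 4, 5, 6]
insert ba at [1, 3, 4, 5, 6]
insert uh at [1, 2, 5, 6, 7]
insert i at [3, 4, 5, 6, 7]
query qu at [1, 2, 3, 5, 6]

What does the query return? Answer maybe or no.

Step 1: insert li at [0, 2, 3, 4, 7] -> counters=[1,0,1,1,1,0,0,1]
Step 2: insert bn at [2, 3, 5, 6, 7] -> counters=[1,0,2,2,1,1,1,2]
Step 3: insert i at [3, 4, 5, 6, 7] -> counters=[1,0,2,3,2,2,2,3]
Step 4: insert x at [1, 3, 4, 5, 6] -> counters=[1,1,2,4,3,3,3,3]
Step 5: insert ba at [1, 3, 4, 5, 6] -> counters=[1,2,2,5,4,4,4,3]
Step 6: insert uh at [1, 2, 5, 6, 7] -> counters=[1,3,3,5,4,5,5,4]
Step 7: insert i at [3, 4, 5, 6, 7] -> counters=[1,3,3,6,5,6,6,5]
Query qu: check counters[1]=3 counters[2]=3 counters[3]=6 counters[5]=6 counters[6]=6 -> maybe

Answer: maybe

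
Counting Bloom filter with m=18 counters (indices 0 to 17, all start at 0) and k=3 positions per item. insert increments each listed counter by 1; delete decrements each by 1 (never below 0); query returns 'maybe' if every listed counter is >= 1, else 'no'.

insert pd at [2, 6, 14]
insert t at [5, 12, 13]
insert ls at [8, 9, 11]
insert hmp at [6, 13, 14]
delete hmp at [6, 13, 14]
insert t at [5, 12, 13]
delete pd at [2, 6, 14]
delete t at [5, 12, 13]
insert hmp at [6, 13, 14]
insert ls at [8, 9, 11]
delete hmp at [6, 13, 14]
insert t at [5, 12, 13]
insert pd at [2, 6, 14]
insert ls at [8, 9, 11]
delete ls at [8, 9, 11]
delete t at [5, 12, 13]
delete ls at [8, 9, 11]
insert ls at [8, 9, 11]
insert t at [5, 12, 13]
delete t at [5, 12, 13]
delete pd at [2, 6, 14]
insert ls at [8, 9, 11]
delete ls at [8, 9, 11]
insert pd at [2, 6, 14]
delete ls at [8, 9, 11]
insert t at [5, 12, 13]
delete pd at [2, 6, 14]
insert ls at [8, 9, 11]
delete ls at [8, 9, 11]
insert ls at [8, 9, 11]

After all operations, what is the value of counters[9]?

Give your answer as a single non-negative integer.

Step 1: insert pd at [2, 6, 14] -> counters=[0,0,1,0,0,0,1,0,0,0,0,0,0,0,1,0,0,0]
Step 2: insert t at [5, 12, 13] -> counters=[0,0,1,0,0,1,1,0,0,0,0,0,1,1,1,0,0,0]
Step 3: insert ls at [8, 9, 11] -> counters=[0,0,1,0,0,1,1,0,1,1,0,1,1,1,1,0,0,0]
Step 4: insert hmp at [6, 13, 14] -> counters=[0,0,1,0,0,1,2,0,1,1,0,1,1,2,2,0,0,0]
Step 5: delete hmp at [6, 13, 14] -> counters=[0,0,1,0,0,1,1,0,1,1,0,1,1,1,1,0,0,0]
Step 6: insert t at [5, 12, 13] -> counters=[0,0,1,0,0,2,1,0,1,1,0,1,2,2,1,0,0,0]
Step 7: delete pd at [2, 6, 14] -> counters=[0,0,0,0,0,2,0,0,1,1,0,1,2,2,0,0,0,0]
Step 8: delete t at [5, 12, 13] -> counters=[0,0,0,0,0,1,0,0,1,1,0,1,1,1,0,0,0,0]
Step 9: insert hmp at [6, 13, 14] -> counters=[0,0,0,0,0,1,1,0,1,1,0,1,1,2,1,0,0,0]
Step 10: insert ls at [8, 9, 11] -> counters=[0,0,0,0,0,1,1,0,2,2,0,2,1,2,1,0,0,0]
Step 11: delete hmp at [6, 13, 14] -> counters=[0,0,0,0,0,1,0,0,2,2,0,2,1,1,0,0,0,0]
Step 12: insert t at [5, 12, 13] -> counters=[0,0,0,0,0,2,0,0,2,2,0,2,2,2,0,0,0,0]
Step 13: insert pd at [2, 6, 14] -> counters=[0,0,1,0,0,2,1,0,2,2,0,2,2,2,1,0,0,0]
Step 14: insert ls at [8, 9, 11] -> counters=[0,0,1,0,0,2,1,0,3,3,0,3,2,2,1,0,0,0]
Step 15: delete ls at [8, 9, 11] -> counters=[0,0,1,0,0,2,1,0,2,2,0,2,2,2,1,0,0,0]
Step 16: delete t at [5, 12, 13] -> counters=[0,0,1,0,0,1,1,0,2,2,0,2,1,1,1,0,0,0]
Step 17: delete ls at [8, 9, 11] -> counters=[0,0,1,0,0,1,1,0,1,1,0,1,1,1,1,0,0,0]
Step 18: insert ls at [8, 9, 11] -> counters=[0,0,1,0,0,1,1,0,2,2,0,2,1,1,1,0,0,0]
Step 19: insert t at [5, 12, 13] -> counters=[0,0,1,0,0,2,1,0,2,2,0,2,2,2,1,0,0,0]
Step 20: delete t at [5, 12, 13] -> counters=[0,0,1,0,0,1,1,0,2,2,0,2,1,1,1,0,0,0]
Step 21: delete pd at [2, 6, 14] -> counters=[0,0,0,0,0,1,0,0,2,2,0,2,1,1,0,0,0,0]
Step 22: insert ls at [8, 9, 11] -> counters=[0,0,0,0,0,1,0,0,3,3,0,3,1,1,0,0,0,0]
Step 23: delete ls at [8, 9, 11] -> counters=[0,0,0,0,0,1,0,0,2,2,0,2,1,1,0,0,0,0]
Step 24: insert pd at [2, 6, 14] -> counters=[0,0,1,0,0,1,1,0,2,2,0,2,1,1,1,0,0,0]
Step 25: delete ls at [8, 9, 11] -> counters=[0,0,1,0,0,1,1,0,1,1,0,1,1,1,1,0,0,0]
Step 26: insert t at [5, 12, 13] -> counters=[0,0,1,0,0,2,1,0,1,1,0,1,2,2,1,0,0,0]
Step 27: delete pd at [2, 6, 14] -> counters=[0,0,0,0,0,2,0,0,1,1,0,1,2,2,0,0,0,0]
Step 28: insert ls at [8, 9, 11] -> counters=[0,0,0,0,0,2,0,0,2,2,0,2,2,2,0,0,0,0]
Step 29: delete ls at [8, 9, 11] -> counters=[0,0,0,0,0,2,0,0,1,1,0,1,2,2,0,0,0,0]
Step 30: insert ls at [8, 9, 11] -> counters=[0,0,0,0,0,2,0,0,2,2,0,2,2,2,0,0,0,0]
Final counters=[0,0,0,0,0,2,0,0,2,2,0,2,2,2,0,0,0,0] -> counters[9]=2

Answer: 2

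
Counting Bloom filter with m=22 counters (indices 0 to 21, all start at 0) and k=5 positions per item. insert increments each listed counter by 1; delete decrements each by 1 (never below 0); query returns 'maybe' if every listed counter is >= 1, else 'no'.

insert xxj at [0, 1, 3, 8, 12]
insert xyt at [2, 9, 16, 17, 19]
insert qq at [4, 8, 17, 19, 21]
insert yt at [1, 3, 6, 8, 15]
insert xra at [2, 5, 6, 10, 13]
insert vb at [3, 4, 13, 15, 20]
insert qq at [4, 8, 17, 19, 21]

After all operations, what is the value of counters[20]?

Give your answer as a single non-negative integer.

Step 1: insert xxj at [0, 1, 3, 8, 12] -> counters=[1,1,0,1,0,0,0,0,1,0,0,0,1,0,0,0,0,0,0,0,0,0]
Step 2: insert xyt at [2, 9, 16, 17, 19] -> counters=[1,1,1,1,0,0,0,0,1,1,0,0,1,0,0,0,1,1,0,1,0,0]
Step 3: insert qq at [4, 8, 17, 19, 21] -> counters=[1,1,1,1,1,0,0,0,2,1,0,0,1,0,0,0,1,2,0,2,0,1]
Step 4: insert yt at [1, 3, 6, 8, 15] -> counters=[1,2,1,2,1,0,1,0,3,1,0,0,1,0,0,1,1,2,0,2,0,1]
Step 5: insert xra at [2, 5, 6, 10, 13] -> counters=[1,2,2,2,1,1,2,0,3,1,1,0,1,1,0,1,1,2,0,2,0,1]
Step 6: insert vb at [3, 4, 13, 15, 20] -> counters=[1,2,2,3,2,1,2,0,3,1,1,0,1,2,0,2,1,2,0,2,1,1]
Step 7: insert qq at [4, 8, 17, 19, 21] -> counters=[1,2,2,3,3,1,2,0,4,1,1,0,1,2,0,2,1,3,0,3,1,2]
Final counters=[1,2,2,3,3,1,2,0,4,1,1,0,1,2,0,2,1,3,0,3,1,2] -> counters[20]=1

Answer: 1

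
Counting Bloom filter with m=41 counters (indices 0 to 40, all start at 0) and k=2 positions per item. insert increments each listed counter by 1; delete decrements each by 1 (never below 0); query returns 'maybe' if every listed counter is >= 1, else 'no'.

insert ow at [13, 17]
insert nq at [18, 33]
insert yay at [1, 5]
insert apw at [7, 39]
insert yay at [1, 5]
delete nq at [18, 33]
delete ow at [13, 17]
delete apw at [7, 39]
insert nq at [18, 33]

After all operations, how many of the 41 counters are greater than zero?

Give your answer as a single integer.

Answer: 4

Derivation:
Step 1: insert ow at [13, 17] -> counters=[0,0,0,0,0,0,0,0,0,0,0,0,0,1,0,0,0,1,0,0,0,0,0,0,0,0,0,0,0,0,0,0,0,0,0,0,0,0,0,0,0]
Step 2: insert nq at [18, 33] -> counters=[0,0,0,0,0,0,0,0,0,0,0,0,0,1,0,0,0,1,1,0,0,0,0,0,0,0,0,0,0,0,0,0,0,1,0,0,0,0,0,0,0]
Step 3: insert yay at [1, 5] -> counters=[0,1,0,0,0,1,0,0,0,0,0,0,0,1,0,0,0,1,1,0,0,0,0,0,0,0,0,0,0,0,0,0,0,1,0,0,0,0,0,0,0]
Step 4: insert apw at [7, 39] -> counters=[0,1,0,0,0,1,0,1,0,0,0,0,0,1,0,0,0,1,1,0,0,0,0,0,0,0,0,0,0,0,0,0,0,1,0,0,0,0,0,1,0]
Step 5: insert yay at [1, 5] -> counters=[0,2,0,0,0,2,0,1,0,0,0,0,0,1,0,0,0,1,1,0,0,0,0,0,0,0,0,0,0,0,0,0,0,1,0,0,0,0,0,1,0]
Step 6: delete nq at [18, 33] -> counters=[0,2,0,0,0,2,0,1,0,0,0,0,0,1,0,0,0,1,0,0,0,0,0,0,0,0,0,0,0,0,0,0,0,0,0,0,0,0,0,1,0]
Step 7: delete ow at [13, 17] -> counters=[0,2,0,0,0,2,0,1,0,0,0,0,0,0,0,0,0,0,0,0,0,0,0,0,0,0,0,0,0,0,0,0,0,0,0,0,0,0,0,1,0]
Step 8: delete apw at [7, 39] -> counters=[0,2,0,0,0,2,0,0,0,0,0,0,0,0,0,0,0,0,0,0,0,0,0,0,0,0,0,0,0,0,0,0,0,0,0,0,0,0,0,0,0]
Step 9: insert nq at [18, 33] -> counters=[0,2,0,0,0,2,0,0,0,0,0,0,0,0,0,0,0,0,1,0,0,0,0,0,0,0,0,0,0,0,0,0,0,1,0,0,0,0,0,0,0]
Final counters=[0,2,0,0,0,2,0,0,0,0,0,0,0,0,0,0,0,0,1,0,0,0,0,0,0,0,0,0,0,0,0,0,0,1,0,0,0,0,0,0,0] -> 4 nonzero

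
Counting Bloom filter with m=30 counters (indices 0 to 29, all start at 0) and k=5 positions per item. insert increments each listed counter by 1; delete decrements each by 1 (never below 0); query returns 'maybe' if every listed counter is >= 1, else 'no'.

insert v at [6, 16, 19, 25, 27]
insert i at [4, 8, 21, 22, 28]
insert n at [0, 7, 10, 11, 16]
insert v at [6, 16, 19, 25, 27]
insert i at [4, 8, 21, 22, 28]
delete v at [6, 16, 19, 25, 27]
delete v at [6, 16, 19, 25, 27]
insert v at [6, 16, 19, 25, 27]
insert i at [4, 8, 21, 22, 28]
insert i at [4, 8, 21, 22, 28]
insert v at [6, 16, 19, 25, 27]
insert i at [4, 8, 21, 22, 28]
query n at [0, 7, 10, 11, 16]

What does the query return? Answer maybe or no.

Answer: maybe

Derivation:
Step 1: insert v at [6, 16, 19, 25, 27] -> counters=[0,0,0,0,0,0,1,0,0,0,0,0,0,0,0,0,1,0,0,1,0,0,0,0,0,1,0,1,0,0]
Step 2: insert i at [4, 8, 21, 22, 28] -> counters=[0,0,0,0,1,0,1,0,1,0,0,0,0,0,0,0,1,0,0,1,0,1,1,0,0,1,0,1,1,0]
Step 3: insert n at [0, 7, 10, 11, 16] -> counters=[1,0,0,0,1,0,1,1,1,0,1,1,0,0,0,0,2,0,0,1,0,1,1,0,0,1,0,1,1,0]
Step 4: insert v at [6, 16, 19, 25, 27] -> counters=[1,0,0,0,1,0,2,1,1,0,1,1,0,0,0,0,3,0,0,2,0,1,1,0,0,2,0,2,1,0]
Step 5: insert i at [4, 8, 21, 22, 28] -> counters=[1,0,0,0,2,0,2,1,2,0,1,1,0,0,0,0,3,0,0,2,0,2,2,0,0,2,0,2,2,0]
Step 6: delete v at [6, 16, 19, 25, 27] -> counters=[1,0,0,0,2,0,1,1,2,0,1,1,0,0,0,0,2,0,0,1,0,2,2,0,0,1,0,1,2,0]
Step 7: delete v at [6, 16, 19, 25, 27] -> counters=[1,0,0,0,2,0,0,1,2,0,1,1,0,0,0,0,1,0,0,0,0,2,2,0,0,0,0,0,2,0]
Step 8: insert v at [6, 16, 19, 25, 27] -> counters=[1,0,0,0,2,0,1,1,2,0,1,1,0,0,0,0,2,0,0,1,0,2,2,0,0,1,0,1,2,0]
Step 9: insert i at [4, 8, 21, 22, 28] -> counters=[1,0,0,0,3,0,1,1,3,0,1,1,0,0,0,0,2,0,0,1,0,3,3,0,0,1,0,1,3,0]
Step 10: insert i at [4, 8, 21, 22, 28] -> counters=[1,0,0,0,4,0,1,1,4,0,1,1,0,0,0,0,2,0,0,1,0,4,4,0,0,1,0,1,4,0]
Step 11: insert v at [6, 16, 19, 25, 27] -> counters=[1,0,0,0,4,0,2,1,4,0,1,1,0,0,0,0,3,0,0,2,0,4,4,0,0,2,0,2,4,0]
Step 12: insert i at [4, 8, 21, 22, 28] -> counters=[1,0,0,0,5,0,2,1,5,0,1,1,0,0,0,0,3,0,0,2,0,5,5,0,0,2,0,2,5,0]
Query n: check counters[0]=1 counters[7]=1 counters[10]=1 counters[11]=1 counters[16]=3 -> maybe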